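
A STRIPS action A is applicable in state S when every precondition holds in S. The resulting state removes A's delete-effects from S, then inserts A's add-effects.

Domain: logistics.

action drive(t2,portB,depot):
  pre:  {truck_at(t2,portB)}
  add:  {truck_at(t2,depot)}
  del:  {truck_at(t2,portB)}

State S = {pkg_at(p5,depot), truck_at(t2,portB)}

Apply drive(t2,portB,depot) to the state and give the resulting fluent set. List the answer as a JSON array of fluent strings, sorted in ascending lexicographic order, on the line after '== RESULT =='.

Compute (S \ del) ∪ add:
  pre ⊆ S: {truck_at(t2,portB)} ⊆ S  — applicable
  S \ del = {pkg_at(p5,depot)}
  ∪ add   = {pkg_at(p5,depot), truck_at(t2,depot)}

== RESULT ==
["pkg_at(p5,depot)", "truck_at(t2,depot)"]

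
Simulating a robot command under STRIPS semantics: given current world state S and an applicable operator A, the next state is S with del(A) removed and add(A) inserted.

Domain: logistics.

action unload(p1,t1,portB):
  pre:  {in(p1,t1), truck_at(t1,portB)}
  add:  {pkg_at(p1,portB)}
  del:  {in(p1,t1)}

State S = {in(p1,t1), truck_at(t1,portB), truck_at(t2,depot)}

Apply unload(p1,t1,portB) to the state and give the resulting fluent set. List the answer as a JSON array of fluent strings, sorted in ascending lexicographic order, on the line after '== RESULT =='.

Progress:
  pre ⊆ S: {in(p1,t1), truck_at(t1,portB)} ⊆ S  — applicable
  S \ del = {truck_at(t1,portB), truck_at(t2,depot)}
  ∪ add   = {pkg_at(p1,portB), truck_at(t1,portB), truck_at(t2,depot)}

== RESULT ==
["pkg_at(p1,portB)", "truck_at(t1,portB)", "truck_at(t2,depot)"]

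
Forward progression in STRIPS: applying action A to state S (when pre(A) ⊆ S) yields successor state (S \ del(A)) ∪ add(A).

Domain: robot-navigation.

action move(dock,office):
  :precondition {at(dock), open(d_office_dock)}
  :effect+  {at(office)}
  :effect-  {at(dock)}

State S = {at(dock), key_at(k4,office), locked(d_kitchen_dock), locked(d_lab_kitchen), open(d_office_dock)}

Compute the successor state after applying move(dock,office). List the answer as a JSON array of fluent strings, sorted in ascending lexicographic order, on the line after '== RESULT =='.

Compute (S \ del) ∪ add:
  pre ⊆ S: {at(dock), open(d_office_dock)} ⊆ S  — applicable
  S \ del = {key_at(k4,office), locked(d_kitchen_dock), locked(d_lab_kitchen), open(d_office_dock)}
  ∪ add   = {at(office), key_at(k4,office), locked(d_kitchen_dock), locked(d_lab_kitchen), open(d_office_dock)}

== RESULT ==
["at(office)", "key_at(k4,office)", "locked(d_kitchen_dock)", "locked(d_lab_kitchen)", "open(d_office_dock)"]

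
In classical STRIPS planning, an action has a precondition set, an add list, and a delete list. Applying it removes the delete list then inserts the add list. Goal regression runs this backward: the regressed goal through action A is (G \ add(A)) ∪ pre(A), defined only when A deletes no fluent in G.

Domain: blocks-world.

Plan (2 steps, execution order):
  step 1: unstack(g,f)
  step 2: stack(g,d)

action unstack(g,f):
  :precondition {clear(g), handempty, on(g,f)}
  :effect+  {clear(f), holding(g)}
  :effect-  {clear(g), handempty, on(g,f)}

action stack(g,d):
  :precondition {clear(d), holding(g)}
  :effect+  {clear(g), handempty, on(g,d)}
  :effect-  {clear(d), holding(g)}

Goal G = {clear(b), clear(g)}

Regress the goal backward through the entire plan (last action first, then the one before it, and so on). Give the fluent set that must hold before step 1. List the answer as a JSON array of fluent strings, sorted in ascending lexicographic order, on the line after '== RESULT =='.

Regress step by step:
  through step 2 (stack(g,d)): drop {clear(g)}, keep {clear(b)}, require {clear(d), holding(g)}
    → {clear(b), clear(d), holding(g)}
  through step 1 (unstack(g,f)): drop {holding(g)}, keep {clear(b), clear(d)}, require {clear(g), handempty, on(g,f)}
    → {clear(b), clear(d), clear(g), handempty, on(g,f)}

== RESULT ==
["clear(b)", "clear(d)", "clear(g)", "handempty", "on(g,f)"]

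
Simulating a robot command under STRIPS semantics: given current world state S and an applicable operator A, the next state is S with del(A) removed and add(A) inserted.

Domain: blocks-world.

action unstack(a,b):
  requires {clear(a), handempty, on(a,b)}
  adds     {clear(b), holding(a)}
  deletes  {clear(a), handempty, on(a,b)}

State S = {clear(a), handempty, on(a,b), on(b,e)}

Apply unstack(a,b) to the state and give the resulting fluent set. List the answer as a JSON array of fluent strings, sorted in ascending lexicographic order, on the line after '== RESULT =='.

Compute (S \ del) ∪ add:
  pre ⊆ S: {clear(a), handempty, on(a,b)} ⊆ S  — applicable
  S \ del = {on(b,e)}
  ∪ add   = {clear(b), holding(a), on(b,e)}

== RESULT ==
["clear(b)", "holding(a)", "on(b,e)"]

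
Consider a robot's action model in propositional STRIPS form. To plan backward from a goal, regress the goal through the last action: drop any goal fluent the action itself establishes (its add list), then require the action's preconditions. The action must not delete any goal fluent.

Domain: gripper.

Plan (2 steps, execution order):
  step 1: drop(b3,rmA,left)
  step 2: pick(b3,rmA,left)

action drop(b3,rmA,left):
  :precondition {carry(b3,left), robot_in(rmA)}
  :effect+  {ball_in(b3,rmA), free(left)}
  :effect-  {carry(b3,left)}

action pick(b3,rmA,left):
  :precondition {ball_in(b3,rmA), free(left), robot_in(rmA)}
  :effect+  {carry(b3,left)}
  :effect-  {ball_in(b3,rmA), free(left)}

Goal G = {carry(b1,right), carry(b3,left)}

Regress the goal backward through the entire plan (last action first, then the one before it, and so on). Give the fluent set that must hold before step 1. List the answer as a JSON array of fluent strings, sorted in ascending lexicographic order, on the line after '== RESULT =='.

Regress step by step:
  through step 2 (pick(b3,rmA,left)): drop {carry(b3,left)}, keep {carry(b1,right)}, require {ball_in(b3,rmA), free(left), robot_in(rmA)}
    → {ball_in(b3,rmA), carry(b1,right), free(left), robot_in(rmA)}
  through step 1 (drop(b3,rmA,left)): drop {ball_in(b3,rmA), free(left)}, keep {carry(b1,right), robot_in(rmA)}, require {carry(b3,left), robot_in(rmA)}
    → {carry(b1,right), carry(b3,left), robot_in(rmA)}

== RESULT ==
["carry(b1,right)", "carry(b3,left)", "robot_in(rmA)"]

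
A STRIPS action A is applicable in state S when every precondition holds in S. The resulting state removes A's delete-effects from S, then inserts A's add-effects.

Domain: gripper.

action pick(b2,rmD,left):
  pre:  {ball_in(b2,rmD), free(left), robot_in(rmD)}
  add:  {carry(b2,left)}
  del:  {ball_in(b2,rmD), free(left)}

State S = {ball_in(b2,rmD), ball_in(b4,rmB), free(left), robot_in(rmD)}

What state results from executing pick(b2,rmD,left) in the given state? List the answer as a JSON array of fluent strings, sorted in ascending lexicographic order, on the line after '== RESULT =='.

Compute (S \ del) ∪ add:
  pre ⊆ S: {ball_in(b2,rmD), free(left), robot_in(rmD)} ⊆ S  — applicable
  S \ del = {ball_in(b4,rmB), robot_in(rmD)}
  ∪ add   = {ball_in(b4,rmB), carry(b2,left), robot_in(rmD)}

== RESULT ==
["ball_in(b4,rmB)", "carry(b2,left)", "robot_in(rmD)"]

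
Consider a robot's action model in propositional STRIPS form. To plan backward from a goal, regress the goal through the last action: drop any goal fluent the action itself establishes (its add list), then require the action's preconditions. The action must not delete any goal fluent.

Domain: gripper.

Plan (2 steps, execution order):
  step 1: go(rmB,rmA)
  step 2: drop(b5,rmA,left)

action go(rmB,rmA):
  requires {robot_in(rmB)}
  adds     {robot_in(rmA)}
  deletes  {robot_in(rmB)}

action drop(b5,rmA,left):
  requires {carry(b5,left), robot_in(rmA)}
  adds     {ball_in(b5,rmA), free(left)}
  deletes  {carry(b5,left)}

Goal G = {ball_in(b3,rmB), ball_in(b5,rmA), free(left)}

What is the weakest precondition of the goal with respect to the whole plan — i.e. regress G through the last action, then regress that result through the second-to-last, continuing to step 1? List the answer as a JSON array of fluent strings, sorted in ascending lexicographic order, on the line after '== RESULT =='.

Regress step by step:
  through step 2 (drop(b5,rmA,left)): drop {ball_in(b5,rmA), free(left)}, keep {ball_in(b3,rmB)}, require {carry(b5,left), robot_in(rmA)}
    → {ball_in(b3,rmB), carry(b5,left), robot_in(rmA)}
  through step 1 (go(rmB,rmA)): drop {robot_in(rmA)}, keep {ball_in(b3,rmB), carry(b5,left)}, require {robot_in(rmB)}
    → {ball_in(b3,rmB), carry(b5,left), robot_in(rmB)}

== RESULT ==
["ball_in(b3,rmB)", "carry(b5,left)", "robot_in(rmB)"]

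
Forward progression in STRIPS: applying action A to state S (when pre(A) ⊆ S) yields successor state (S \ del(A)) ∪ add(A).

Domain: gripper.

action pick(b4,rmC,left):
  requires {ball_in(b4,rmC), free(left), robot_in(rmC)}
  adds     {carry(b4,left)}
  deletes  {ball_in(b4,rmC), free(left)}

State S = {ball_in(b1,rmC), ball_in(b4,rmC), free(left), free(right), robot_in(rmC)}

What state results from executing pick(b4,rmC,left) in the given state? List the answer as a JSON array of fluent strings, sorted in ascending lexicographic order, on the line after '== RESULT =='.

Progress:
  pre ⊆ S: {ball_in(b4,rmC), free(left), robot_in(rmC)} ⊆ S  — applicable
  S \ del = {ball_in(b1,rmC), free(right), robot_in(rmC)}
  ∪ add   = {ball_in(b1,rmC), carry(b4,left), free(right), robot_in(rmC)}

== RESULT ==
["ball_in(b1,rmC)", "carry(b4,left)", "free(right)", "robot_in(rmC)"]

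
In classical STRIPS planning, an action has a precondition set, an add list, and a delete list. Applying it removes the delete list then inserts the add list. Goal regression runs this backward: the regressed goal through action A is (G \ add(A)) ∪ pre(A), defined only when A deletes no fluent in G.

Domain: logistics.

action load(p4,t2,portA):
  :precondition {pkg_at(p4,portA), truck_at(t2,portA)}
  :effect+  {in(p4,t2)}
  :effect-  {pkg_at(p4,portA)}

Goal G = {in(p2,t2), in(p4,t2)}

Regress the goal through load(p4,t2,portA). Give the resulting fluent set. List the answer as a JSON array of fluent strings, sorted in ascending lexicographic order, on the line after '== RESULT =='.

Regress:
  G ∩ del = {}  (empty — regression defined)
  G \ add = {in(p2,t2), in(p4,t2)} \ {in(p4,t2)} = {in(p2,t2)}
  ∪ pre   = {in(p2,t2)} ∪ {pkg_at(p4,portA), truck_at(t2,portA)}
          = {in(p2,t2), pkg_at(p4,portA), truck_at(t2,portA)}

== RESULT ==
["in(p2,t2)", "pkg_at(p4,portA)", "truck_at(t2,portA)"]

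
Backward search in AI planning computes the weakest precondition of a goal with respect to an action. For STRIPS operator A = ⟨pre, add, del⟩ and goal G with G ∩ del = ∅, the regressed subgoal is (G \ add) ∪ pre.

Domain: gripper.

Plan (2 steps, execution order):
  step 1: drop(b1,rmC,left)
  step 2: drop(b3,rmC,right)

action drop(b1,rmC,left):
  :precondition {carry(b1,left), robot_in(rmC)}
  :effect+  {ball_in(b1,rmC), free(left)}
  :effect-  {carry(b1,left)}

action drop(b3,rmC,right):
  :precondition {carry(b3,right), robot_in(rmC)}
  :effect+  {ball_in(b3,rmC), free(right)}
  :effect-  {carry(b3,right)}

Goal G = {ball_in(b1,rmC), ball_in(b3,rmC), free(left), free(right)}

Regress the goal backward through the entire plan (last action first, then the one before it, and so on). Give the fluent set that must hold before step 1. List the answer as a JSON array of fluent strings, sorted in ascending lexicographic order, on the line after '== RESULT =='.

Work backward from the goal:
  through step 2 (drop(b3,rmC,right)): drop {ball_in(b3,rmC), free(right)}, keep {ball_in(b1,rmC), free(left)}, require {carry(b3,right), robot_in(rmC)}
    → {ball_in(b1,rmC), carry(b3,right), free(left), robot_in(rmC)}
  through step 1 (drop(b1,rmC,left)): drop {ball_in(b1,rmC), free(left)}, keep {carry(b3,right), robot_in(rmC)}, require {carry(b1,left), robot_in(rmC)}
    → {carry(b1,left), carry(b3,right), robot_in(rmC)}

== RESULT ==
["carry(b1,left)", "carry(b3,right)", "robot_in(rmC)"]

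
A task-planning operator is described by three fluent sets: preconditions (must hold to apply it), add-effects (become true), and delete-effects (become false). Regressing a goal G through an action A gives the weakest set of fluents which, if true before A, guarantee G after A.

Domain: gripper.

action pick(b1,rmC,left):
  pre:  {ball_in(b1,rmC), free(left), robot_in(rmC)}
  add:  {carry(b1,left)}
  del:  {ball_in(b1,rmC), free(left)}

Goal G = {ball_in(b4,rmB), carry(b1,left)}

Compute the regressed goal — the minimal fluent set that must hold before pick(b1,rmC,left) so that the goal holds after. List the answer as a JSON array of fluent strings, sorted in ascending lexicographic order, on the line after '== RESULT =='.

Compute (G \ add) ∪ pre:
  G ∩ del = {}  (empty — regression defined)
  G \ add = {ball_in(b4,rmB), carry(b1,left)} \ {carry(b1,left)} = {ball_in(b4,rmB)}
  ∪ pre   = {ball_in(b4,rmB)} ∪ {ball_in(b1,rmC), free(left), robot_in(rmC)}
          = {ball_in(b1,rmC), ball_in(b4,rmB), free(left), robot_in(rmC)}

== RESULT ==
["ball_in(b1,rmC)", "ball_in(b4,rmB)", "free(left)", "robot_in(rmC)"]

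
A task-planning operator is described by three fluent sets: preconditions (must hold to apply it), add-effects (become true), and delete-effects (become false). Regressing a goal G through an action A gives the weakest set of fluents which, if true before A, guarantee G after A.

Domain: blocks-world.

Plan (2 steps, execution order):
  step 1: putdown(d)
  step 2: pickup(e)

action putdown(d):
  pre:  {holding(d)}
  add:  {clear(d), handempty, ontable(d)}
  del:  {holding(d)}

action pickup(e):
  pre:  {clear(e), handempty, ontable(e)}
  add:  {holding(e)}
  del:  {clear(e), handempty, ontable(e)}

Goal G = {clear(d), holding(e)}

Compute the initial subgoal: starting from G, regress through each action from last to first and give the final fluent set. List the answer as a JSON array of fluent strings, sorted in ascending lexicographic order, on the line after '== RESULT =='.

Regress step by step:
  through step 2 (pickup(e)): drop {holding(e)}, keep {clear(d)}, require {clear(e), handempty, ontable(e)}
    → {clear(d), clear(e), handempty, ontable(e)}
  through step 1 (putdown(d)): drop {clear(d), handempty}, keep {clear(e), ontable(e)}, require {holding(d)}
    → {clear(e), holding(d), ontable(e)}

== RESULT ==
["clear(e)", "holding(d)", "ontable(e)"]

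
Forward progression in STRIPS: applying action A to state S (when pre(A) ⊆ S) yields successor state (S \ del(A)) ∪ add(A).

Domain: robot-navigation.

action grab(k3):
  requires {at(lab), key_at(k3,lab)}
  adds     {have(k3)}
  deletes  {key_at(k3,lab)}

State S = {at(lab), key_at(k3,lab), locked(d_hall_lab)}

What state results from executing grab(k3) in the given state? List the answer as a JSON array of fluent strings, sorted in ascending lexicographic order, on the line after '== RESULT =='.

Progress:
  pre ⊆ S: {at(lab), key_at(k3,lab)} ⊆ S  — applicable
  S \ del = {at(lab), locked(d_hall_lab)}
  ∪ add   = {at(lab), have(k3), locked(d_hall_lab)}

== RESULT ==
["at(lab)", "have(k3)", "locked(d_hall_lab)"]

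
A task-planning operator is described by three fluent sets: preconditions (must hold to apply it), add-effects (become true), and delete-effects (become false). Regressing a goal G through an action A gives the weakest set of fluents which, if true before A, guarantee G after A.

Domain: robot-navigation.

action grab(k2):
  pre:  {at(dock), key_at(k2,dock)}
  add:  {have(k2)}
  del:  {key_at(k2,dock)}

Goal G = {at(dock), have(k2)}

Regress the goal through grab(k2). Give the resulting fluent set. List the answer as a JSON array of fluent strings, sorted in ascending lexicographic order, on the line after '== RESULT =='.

Compute (G \ add) ∪ pre:
  G ∩ del = {}  (empty — regression defined)
  G \ add = {at(dock), have(k2)} \ {have(k2)} = {at(dock)}
  ∪ pre   = {at(dock)} ∪ {at(dock), key_at(k2,dock)}
          = {at(dock), key_at(k2,dock)}

== RESULT ==
["at(dock)", "key_at(k2,dock)"]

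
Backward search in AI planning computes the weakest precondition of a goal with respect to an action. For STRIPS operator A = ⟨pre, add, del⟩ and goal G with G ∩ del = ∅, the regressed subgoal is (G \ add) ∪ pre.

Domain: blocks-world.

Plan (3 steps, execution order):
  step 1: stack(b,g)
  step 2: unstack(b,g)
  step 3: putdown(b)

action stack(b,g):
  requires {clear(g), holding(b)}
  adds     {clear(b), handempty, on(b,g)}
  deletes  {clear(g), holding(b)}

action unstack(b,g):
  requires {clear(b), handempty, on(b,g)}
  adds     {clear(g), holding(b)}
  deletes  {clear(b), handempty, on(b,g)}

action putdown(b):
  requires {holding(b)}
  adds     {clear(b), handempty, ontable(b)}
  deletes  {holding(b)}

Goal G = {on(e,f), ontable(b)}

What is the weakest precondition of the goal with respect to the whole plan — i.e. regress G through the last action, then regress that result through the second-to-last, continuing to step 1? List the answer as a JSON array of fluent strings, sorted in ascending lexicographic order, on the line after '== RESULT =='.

Work backward from the goal:
  through step 3 (putdown(b)): drop {ontable(b)}, keep {on(e,f)}, require {holding(b)}
    → {holding(b), on(e,f)}
  through step 2 (unstack(b,g)): drop {holding(b)}, keep {on(e,f)}, require {clear(b), handempty, on(b,g)}
    → {clear(b), handempty, on(b,g), on(e,f)}
  through step 1 (stack(b,g)): drop {clear(b), handempty, on(b,g)}, keep {on(e,f)}, require {clear(g), holding(b)}
    → {clear(g), holding(b), on(e,f)}

== RESULT ==
["clear(g)", "holding(b)", "on(e,f)"]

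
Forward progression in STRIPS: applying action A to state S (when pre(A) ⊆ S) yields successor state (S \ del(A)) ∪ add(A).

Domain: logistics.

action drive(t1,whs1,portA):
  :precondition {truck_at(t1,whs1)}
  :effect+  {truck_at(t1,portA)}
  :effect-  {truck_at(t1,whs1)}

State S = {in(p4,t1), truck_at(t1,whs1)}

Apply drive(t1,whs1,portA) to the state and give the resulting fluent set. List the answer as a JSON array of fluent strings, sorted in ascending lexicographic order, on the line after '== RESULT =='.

Progress:
  pre ⊆ S: {truck_at(t1,whs1)} ⊆ S  — applicable
  S \ del = {in(p4,t1)}
  ∪ add   = {in(p4,t1), truck_at(t1,portA)}

== RESULT ==
["in(p4,t1)", "truck_at(t1,portA)"]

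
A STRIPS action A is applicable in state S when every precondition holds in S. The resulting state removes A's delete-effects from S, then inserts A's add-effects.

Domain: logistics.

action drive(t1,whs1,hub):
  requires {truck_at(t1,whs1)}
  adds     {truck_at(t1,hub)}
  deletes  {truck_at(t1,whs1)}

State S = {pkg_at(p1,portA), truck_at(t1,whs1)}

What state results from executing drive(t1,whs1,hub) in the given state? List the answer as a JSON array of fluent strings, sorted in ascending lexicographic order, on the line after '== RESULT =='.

Progress:
  pre ⊆ S: {truck_at(t1,whs1)} ⊆ S  — applicable
  S \ del = {pkg_at(p1,portA)}
  ∪ add   = {pkg_at(p1,portA), truck_at(t1,hub)}

== RESULT ==
["pkg_at(p1,portA)", "truck_at(t1,hub)"]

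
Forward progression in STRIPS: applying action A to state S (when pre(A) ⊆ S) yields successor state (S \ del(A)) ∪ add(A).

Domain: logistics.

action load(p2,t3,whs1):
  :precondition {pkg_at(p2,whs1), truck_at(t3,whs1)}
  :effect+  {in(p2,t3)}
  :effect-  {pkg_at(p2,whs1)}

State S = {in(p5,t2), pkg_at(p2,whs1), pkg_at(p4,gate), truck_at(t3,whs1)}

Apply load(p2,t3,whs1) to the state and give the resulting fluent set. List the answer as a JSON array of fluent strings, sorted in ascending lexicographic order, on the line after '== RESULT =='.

Compute (S \ del) ∪ add:
  pre ⊆ S: {pkg_at(p2,whs1), truck_at(t3,whs1)} ⊆ S  — applicable
  S \ del = {in(p5,t2), pkg_at(p4,gate), truck_at(t3,whs1)}
  ∪ add   = {in(p2,t3), in(p5,t2), pkg_at(p4,gate), truck_at(t3,whs1)}

== RESULT ==
["in(p2,t3)", "in(p5,t2)", "pkg_at(p4,gate)", "truck_at(t3,whs1)"]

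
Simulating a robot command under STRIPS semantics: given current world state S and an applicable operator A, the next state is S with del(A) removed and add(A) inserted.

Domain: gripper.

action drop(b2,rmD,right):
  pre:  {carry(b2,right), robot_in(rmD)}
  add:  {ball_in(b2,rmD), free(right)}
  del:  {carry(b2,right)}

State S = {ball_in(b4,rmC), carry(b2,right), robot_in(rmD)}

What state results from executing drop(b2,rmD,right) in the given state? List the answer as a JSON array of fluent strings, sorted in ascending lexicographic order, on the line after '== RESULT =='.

Compute (S \ del) ∪ add:
  pre ⊆ S: {carry(b2,right), robot_in(rmD)} ⊆ S  — applicable
  S \ del = {ball_in(b4,rmC), robot_in(rmD)}
  ∪ add   = {ball_in(b2,rmD), ball_in(b4,rmC), free(right), robot_in(rmD)}

== RESULT ==
["ball_in(b2,rmD)", "ball_in(b4,rmC)", "free(right)", "robot_in(rmD)"]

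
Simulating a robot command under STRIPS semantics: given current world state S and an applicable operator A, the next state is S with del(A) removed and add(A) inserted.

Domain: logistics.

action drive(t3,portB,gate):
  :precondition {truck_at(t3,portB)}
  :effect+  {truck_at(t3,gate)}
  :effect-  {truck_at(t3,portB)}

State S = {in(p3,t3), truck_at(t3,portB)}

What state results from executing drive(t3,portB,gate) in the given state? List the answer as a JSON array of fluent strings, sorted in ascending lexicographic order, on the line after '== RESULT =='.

Progress:
  pre ⊆ S: {truck_at(t3,portB)} ⊆ S  — applicable
  S \ del = {in(p3,t3)}
  ∪ add   = {in(p3,t3), truck_at(t3,gate)}

== RESULT ==
["in(p3,t3)", "truck_at(t3,gate)"]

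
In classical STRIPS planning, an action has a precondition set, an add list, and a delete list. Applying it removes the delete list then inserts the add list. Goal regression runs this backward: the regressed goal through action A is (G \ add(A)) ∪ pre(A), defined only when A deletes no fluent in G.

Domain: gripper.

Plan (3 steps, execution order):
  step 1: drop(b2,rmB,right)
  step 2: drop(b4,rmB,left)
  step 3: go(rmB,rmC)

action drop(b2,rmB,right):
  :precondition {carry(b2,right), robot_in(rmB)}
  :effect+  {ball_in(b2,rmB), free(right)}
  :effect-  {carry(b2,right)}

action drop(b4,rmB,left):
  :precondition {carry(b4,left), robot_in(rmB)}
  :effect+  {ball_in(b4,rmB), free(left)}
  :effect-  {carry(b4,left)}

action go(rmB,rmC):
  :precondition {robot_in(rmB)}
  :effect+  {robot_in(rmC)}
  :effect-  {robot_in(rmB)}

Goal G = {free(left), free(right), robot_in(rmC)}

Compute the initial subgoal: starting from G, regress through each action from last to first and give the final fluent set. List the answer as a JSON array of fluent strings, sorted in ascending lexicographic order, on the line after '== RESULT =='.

Work backward from the goal:
  through step 3 (go(rmB,rmC)): drop {robot_in(rmC)}, keep {free(left), free(right)}, require {robot_in(rmB)}
    → {free(left), free(right), robot_in(rmB)}
  through step 2 (drop(b4,rmB,left)): drop {free(left)}, keep {free(right), robot_in(rmB)}, require {carry(b4,left), robot_in(rmB)}
    → {carry(b4,left), free(right), robot_in(rmB)}
  through step 1 (drop(b2,rmB,right)): drop {free(right)}, keep {carry(b4,left), robot_in(rmB)}, require {carry(b2,right), robot_in(rmB)}
    → {carry(b2,right), carry(b4,left), robot_in(rmB)}

== RESULT ==
["carry(b2,right)", "carry(b4,left)", "robot_in(rmB)"]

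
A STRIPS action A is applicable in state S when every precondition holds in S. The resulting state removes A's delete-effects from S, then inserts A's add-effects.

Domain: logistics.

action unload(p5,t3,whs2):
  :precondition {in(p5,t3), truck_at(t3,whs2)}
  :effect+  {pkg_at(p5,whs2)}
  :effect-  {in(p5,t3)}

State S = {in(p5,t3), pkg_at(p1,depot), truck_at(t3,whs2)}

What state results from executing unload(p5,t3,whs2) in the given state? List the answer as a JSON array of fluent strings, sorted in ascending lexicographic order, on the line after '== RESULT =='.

Compute (S \ del) ∪ add:
  pre ⊆ S: {in(p5,t3), truck_at(t3,whs2)} ⊆ S  — applicable
  S \ del = {pkg_at(p1,depot), truck_at(t3,whs2)}
  ∪ add   = {pkg_at(p1,depot), pkg_at(p5,whs2), truck_at(t3,whs2)}

== RESULT ==
["pkg_at(p1,depot)", "pkg_at(p5,whs2)", "truck_at(t3,whs2)"]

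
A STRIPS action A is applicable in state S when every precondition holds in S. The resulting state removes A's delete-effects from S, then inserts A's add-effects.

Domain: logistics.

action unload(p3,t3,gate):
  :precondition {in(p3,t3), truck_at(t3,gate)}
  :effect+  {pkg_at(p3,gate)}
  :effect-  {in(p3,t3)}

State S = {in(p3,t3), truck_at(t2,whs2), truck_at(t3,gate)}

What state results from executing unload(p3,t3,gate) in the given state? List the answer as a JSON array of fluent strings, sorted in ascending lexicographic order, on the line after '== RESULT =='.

Progress:
  pre ⊆ S: {in(p3,t3), truck_at(t3,gate)} ⊆ S  — applicable
  S \ del = {truck_at(t2,whs2), truck_at(t3,gate)}
  ∪ add   = {pkg_at(p3,gate), truck_at(t2,whs2), truck_at(t3,gate)}

== RESULT ==
["pkg_at(p3,gate)", "truck_at(t2,whs2)", "truck_at(t3,gate)"]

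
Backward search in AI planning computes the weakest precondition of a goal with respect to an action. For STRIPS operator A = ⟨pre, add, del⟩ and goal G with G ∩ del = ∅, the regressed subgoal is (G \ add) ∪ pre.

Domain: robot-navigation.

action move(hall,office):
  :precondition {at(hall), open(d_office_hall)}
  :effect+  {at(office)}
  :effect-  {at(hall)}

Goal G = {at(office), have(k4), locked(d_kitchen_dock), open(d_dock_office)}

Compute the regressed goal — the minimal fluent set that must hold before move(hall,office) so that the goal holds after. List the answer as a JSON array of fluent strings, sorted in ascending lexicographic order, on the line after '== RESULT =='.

Compute (G \ add) ∪ pre:
  G ∩ del = {}  (empty — regression defined)
  G \ add = {at(office), have(k4), locked(d_kitchen_dock), open(d_dock_office)} \ {at(office)} = {have(k4), locked(d_kitchen_dock), open(d_dock_office)}
  ∪ pre   = {have(k4), locked(d_kitchen_dock), open(d_dock_office)} ∪ {at(hall), open(d_office_hall)}
          = {at(hall), have(k4), locked(d_kitchen_dock), open(d_dock_office), open(d_office_hall)}

== RESULT ==
["at(hall)", "have(k4)", "locked(d_kitchen_dock)", "open(d_dock_office)", "open(d_office_hall)"]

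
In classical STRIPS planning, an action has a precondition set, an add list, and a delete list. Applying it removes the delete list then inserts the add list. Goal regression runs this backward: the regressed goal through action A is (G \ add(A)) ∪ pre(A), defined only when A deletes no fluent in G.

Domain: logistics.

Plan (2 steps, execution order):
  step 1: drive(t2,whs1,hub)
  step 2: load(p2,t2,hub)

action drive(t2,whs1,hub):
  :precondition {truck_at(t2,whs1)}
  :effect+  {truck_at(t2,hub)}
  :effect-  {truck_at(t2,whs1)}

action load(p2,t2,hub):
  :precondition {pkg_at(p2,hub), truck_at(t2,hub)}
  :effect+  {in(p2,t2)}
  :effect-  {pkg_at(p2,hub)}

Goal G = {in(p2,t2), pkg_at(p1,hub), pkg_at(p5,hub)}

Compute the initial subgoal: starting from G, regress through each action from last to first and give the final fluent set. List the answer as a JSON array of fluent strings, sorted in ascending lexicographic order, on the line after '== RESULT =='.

Regress step by step:
  through step 2 (load(p2,t2,hub)): drop {in(p2,t2)}, keep {pkg_at(p1,hub), pkg_at(p5,hub)}, require {pkg_at(p2,hub), truck_at(t2,hub)}
    → {pkg_at(p1,hub), pkg_at(p2,hub), pkg_at(p5,hub), truck_at(t2,hub)}
  through step 1 (drive(t2,whs1,hub)): drop {truck_at(t2,hub)}, keep {pkg_at(p1,hub), pkg_at(p2,hub), pkg_at(p5,hub)}, require {truck_at(t2,whs1)}
    → {pkg_at(p1,hub), pkg_at(p2,hub), pkg_at(p5,hub), truck_at(t2,whs1)}

== RESULT ==
["pkg_at(p1,hub)", "pkg_at(p2,hub)", "pkg_at(p5,hub)", "truck_at(t2,whs1)"]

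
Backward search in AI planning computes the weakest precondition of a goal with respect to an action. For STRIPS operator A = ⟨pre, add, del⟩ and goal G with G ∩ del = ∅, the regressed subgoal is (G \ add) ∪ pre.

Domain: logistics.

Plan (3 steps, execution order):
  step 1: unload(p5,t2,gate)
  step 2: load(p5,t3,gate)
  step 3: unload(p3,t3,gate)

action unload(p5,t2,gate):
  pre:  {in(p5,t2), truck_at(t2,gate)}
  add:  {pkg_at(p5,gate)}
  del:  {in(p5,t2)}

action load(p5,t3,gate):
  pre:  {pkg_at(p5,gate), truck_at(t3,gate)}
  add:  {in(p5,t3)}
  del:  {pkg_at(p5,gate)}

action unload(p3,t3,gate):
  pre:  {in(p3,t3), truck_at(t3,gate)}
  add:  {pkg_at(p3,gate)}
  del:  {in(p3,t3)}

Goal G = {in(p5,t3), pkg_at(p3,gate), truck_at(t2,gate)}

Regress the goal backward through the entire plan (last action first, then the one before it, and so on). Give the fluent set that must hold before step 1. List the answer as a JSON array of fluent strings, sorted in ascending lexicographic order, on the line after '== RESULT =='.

Regress step by step:
  through step 3 (unload(p3,t3,gate)): drop {pkg_at(p3,gate)}, keep {in(p5,t3), truck_at(t2,gate)}, require {in(p3,t3), truck_at(t3,gate)}
    → {in(p3,t3), in(p5,t3), truck_at(t2,gate), truck_at(t3,gate)}
  through step 2 (load(p5,t3,gate)): drop {in(p5,t3)}, keep {in(p3,t3), truck_at(t2,gate), truck_at(t3,gate)}, require {pkg_at(p5,gate), truck_at(t3,gate)}
    → {in(p3,t3), pkg_at(p5,gate), truck_at(t2,gate), truck_at(t3,gate)}
  through step 1 (unload(p5,t2,gate)): drop {pkg_at(p5,gate)}, keep {in(p3,t3), truck_at(t2,gate), truck_at(t3,gate)}, require {in(p5,t2), truck_at(t2,gate)}
    → {in(p3,t3), in(p5,t2), truck_at(t2,gate), truck_at(t3,gate)}

== RESULT ==
["in(p3,t3)", "in(p5,t2)", "truck_at(t2,gate)", "truck_at(t3,gate)"]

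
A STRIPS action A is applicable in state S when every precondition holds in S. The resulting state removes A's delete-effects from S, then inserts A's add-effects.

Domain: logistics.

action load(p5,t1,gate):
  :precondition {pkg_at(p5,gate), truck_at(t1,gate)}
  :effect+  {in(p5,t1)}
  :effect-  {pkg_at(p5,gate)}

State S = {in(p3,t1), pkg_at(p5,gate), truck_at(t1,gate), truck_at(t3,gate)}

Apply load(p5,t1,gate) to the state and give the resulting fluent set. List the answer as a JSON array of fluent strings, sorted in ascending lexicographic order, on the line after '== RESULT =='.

Compute (S \ del) ∪ add:
  pre ⊆ S: {pkg_at(p5,gate), truck_at(t1,gate)} ⊆ S  — applicable
  S \ del = {in(p3,t1), truck_at(t1,gate), truck_at(t3,gate)}
  ∪ add   = {in(p3,t1), in(p5,t1), truck_at(t1,gate), truck_at(t3,gate)}

== RESULT ==
["in(p3,t1)", "in(p5,t1)", "truck_at(t1,gate)", "truck_at(t3,gate)"]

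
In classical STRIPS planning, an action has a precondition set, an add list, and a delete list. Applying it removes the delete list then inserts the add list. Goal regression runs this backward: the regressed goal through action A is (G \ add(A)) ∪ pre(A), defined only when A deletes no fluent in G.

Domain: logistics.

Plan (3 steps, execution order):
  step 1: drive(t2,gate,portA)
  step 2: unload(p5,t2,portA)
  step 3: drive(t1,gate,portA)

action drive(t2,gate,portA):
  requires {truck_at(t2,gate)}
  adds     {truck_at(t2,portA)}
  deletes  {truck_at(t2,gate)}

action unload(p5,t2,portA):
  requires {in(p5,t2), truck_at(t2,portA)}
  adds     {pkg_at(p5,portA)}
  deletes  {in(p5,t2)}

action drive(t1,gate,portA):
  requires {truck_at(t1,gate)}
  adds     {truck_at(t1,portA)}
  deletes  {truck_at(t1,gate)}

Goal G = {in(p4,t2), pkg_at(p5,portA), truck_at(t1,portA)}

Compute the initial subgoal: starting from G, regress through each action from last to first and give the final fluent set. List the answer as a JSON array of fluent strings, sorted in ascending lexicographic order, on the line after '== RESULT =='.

Regress step by step:
  through step 3 (drive(t1,gate,portA)): drop {truck_at(t1,portA)}, keep {in(p4,t2), pkg_at(p5,portA)}, require {truck_at(t1,gate)}
    → {in(p4,t2), pkg_at(p5,portA), truck_at(t1,gate)}
  through step 2 (unload(p5,t2,portA)): drop {pkg_at(p5,portA)}, keep {in(p4,t2), truck_at(t1,gate)}, require {in(p5,t2), truck_at(t2,portA)}
    → {in(p4,t2), in(p5,t2), truck_at(t1,gate), truck_at(t2,portA)}
  through step 1 (drive(t2,gate,portA)): drop {truck_at(t2,portA)}, keep {in(p4,t2), in(p5,t2), truck_at(t1,gate)}, require {truck_at(t2,gate)}
    → {in(p4,t2), in(p5,t2), truck_at(t1,gate), truck_at(t2,gate)}

== RESULT ==
["in(p4,t2)", "in(p5,t2)", "truck_at(t1,gate)", "truck_at(t2,gate)"]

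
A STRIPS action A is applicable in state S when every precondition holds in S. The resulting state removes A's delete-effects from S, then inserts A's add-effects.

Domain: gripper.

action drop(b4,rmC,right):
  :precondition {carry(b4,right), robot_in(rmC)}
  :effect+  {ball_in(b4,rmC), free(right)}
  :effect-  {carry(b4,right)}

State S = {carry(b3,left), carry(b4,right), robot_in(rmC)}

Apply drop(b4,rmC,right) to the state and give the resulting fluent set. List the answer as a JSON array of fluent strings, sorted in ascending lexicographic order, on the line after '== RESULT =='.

Progress:
  pre ⊆ S: {carry(b4,right), robot_in(rmC)} ⊆ S  — applicable
  S \ del = {carry(b3,left), robot_in(rmC)}
  ∪ add   = {ball_in(b4,rmC), carry(b3,left), free(right), robot_in(rmC)}

== RESULT ==
["ball_in(b4,rmC)", "carry(b3,left)", "free(right)", "robot_in(rmC)"]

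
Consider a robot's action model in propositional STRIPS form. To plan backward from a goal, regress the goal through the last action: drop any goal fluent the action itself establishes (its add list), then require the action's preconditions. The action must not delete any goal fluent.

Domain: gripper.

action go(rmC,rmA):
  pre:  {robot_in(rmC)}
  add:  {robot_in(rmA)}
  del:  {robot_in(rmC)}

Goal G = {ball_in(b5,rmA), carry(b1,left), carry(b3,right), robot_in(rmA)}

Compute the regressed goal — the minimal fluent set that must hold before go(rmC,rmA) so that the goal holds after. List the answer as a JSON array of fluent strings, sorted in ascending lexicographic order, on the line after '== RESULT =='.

Regress:
  G ∩ del = {}  (empty — regression defined)
  G \ add = {ball_in(b5,rmA), carry(b1,left), carry(b3,right), robot_in(rmA)} \ {robot_in(rmA)} = {ball_in(b5,rmA), carry(b1,left), carry(b3,right)}
  ∪ pre   = {ball_in(b5,rmA), carry(b1,left), carry(b3,right)} ∪ {robot_in(rmC)}
          = {ball_in(b5,rmA), carry(b1,left), carry(b3,right), robot_in(rmC)}

== RESULT ==
["ball_in(b5,rmA)", "carry(b1,left)", "carry(b3,right)", "robot_in(rmC)"]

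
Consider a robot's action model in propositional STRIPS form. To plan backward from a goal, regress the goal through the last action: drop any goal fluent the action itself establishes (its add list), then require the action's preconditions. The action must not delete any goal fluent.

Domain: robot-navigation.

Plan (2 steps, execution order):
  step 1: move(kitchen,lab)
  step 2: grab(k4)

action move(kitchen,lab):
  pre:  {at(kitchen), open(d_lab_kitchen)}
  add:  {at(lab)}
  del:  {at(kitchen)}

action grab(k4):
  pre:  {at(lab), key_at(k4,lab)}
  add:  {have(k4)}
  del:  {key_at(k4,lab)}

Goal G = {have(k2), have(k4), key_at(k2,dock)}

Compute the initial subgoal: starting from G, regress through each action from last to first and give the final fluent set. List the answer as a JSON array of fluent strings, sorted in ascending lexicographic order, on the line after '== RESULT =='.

Work backward from the goal:
  through step 2 (grab(k4)): drop {have(k4)}, keep {have(k2), key_at(k2,dock)}, require {at(lab), key_at(k4,lab)}
    → {at(lab), have(k2), key_at(k2,dock), key_at(k4,lab)}
  through step 1 (move(kitchen,lab)): drop {at(lab)}, keep {have(k2), key_at(k2,dock), key_at(k4,lab)}, require {at(kitchen), open(d_lab_kitchen)}
    → {at(kitchen), have(k2), key_at(k2,dock), key_at(k4,lab), open(d_lab_kitchen)}

== RESULT ==
["at(kitchen)", "have(k2)", "key_at(k2,dock)", "key_at(k4,lab)", "open(d_lab_kitchen)"]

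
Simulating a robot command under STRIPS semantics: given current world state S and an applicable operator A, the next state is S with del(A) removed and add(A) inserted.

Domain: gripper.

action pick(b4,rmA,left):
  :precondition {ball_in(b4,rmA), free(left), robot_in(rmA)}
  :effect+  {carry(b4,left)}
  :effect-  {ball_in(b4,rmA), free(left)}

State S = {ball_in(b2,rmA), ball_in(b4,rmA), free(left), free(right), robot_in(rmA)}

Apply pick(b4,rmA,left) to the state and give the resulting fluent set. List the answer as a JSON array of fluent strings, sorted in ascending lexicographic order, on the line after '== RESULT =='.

Progress:
  pre ⊆ S: {ball_in(b4,rmA), free(left), robot_in(rmA)} ⊆ S  — applicable
  S \ del = {ball_in(b2,rmA), free(right), robot_in(rmA)}
  ∪ add   = {ball_in(b2,rmA), carry(b4,left), free(right), robot_in(rmA)}

== RESULT ==
["ball_in(b2,rmA)", "carry(b4,left)", "free(right)", "robot_in(rmA)"]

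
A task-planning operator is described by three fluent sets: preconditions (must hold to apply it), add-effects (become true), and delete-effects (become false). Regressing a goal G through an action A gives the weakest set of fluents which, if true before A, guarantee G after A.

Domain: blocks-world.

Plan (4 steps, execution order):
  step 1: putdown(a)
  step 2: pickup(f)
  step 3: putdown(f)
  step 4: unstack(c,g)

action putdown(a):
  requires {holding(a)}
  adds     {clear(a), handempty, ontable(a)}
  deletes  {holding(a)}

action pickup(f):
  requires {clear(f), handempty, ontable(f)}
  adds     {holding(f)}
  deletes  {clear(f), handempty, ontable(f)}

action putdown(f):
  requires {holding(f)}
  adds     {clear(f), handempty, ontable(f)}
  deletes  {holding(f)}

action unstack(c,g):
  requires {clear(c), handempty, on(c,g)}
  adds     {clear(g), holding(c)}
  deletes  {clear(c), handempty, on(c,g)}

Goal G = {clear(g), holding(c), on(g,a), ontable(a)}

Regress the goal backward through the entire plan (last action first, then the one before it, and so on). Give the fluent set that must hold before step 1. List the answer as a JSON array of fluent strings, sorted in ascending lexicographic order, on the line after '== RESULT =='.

Regress step by step:
  through step 4 (unstack(c,g)): drop {clear(g), holding(c)}, keep {on(g,a), ontable(a)}, require {clear(c), handempty, on(c,g)}
    → {clear(c), handempty, on(c,g), on(g,a), ontable(a)}
  through step 3 (putdown(f)): drop {handempty}, keep {clear(c), on(c,g), on(g,a), ontable(a)}, require {holding(f)}
    → {clear(c), holding(f), on(c,g), on(g,a), ontable(a)}
  through step 2 (pickup(f)): drop {holding(f)}, keep {clear(c), on(c,g), on(g,a), ontable(a)}, require {clear(f), handempty, ontable(f)}
    → {clear(c), clear(f), handempty, on(c,g), on(g,a), ontable(a), ontable(f)}
  through step 1 (putdown(a)): drop {handempty, ontable(a)}, keep {clear(c), clear(f), on(c,g), on(g,a), ontable(f)}, require {holding(a)}
    → {clear(c), clear(f), holding(a), on(c,g), on(g,a), ontable(f)}

== RESULT ==
["clear(c)", "clear(f)", "holding(a)", "on(c,g)", "on(g,a)", "ontable(f)"]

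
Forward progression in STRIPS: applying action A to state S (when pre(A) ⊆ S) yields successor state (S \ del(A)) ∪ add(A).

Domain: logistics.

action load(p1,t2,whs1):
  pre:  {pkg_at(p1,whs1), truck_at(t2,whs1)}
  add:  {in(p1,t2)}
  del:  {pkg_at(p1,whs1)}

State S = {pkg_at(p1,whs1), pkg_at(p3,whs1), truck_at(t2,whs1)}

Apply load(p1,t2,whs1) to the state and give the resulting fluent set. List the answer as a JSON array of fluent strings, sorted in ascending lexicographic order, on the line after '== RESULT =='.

Progress:
  pre ⊆ S: {pkg_at(p1,whs1), truck_at(t2,whs1)} ⊆ S  — applicable
  S \ del = {pkg_at(p3,whs1), truck_at(t2,whs1)}
  ∪ add   = {in(p1,t2), pkg_at(p3,whs1), truck_at(t2,whs1)}

== RESULT ==
["in(p1,t2)", "pkg_at(p3,whs1)", "truck_at(t2,whs1)"]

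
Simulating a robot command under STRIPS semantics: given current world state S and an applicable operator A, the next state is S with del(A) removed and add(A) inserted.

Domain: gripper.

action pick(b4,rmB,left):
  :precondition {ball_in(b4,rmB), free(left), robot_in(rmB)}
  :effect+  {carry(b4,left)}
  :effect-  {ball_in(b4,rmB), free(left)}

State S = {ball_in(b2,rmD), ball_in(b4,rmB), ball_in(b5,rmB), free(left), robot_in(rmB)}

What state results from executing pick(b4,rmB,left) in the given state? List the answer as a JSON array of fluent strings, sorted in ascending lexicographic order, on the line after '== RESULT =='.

Compute (S \ del) ∪ add:
  pre ⊆ S: {ball_in(b4,rmB), free(left), robot_in(rmB)} ⊆ S  — applicable
  S \ del = {ball_in(b2,rmD), ball_in(b5,rmB), robot_in(rmB)}
  ∪ add   = {ball_in(b2,rmD), ball_in(b5,rmB), carry(b4,left), robot_in(rmB)}

== RESULT ==
["ball_in(b2,rmD)", "ball_in(b5,rmB)", "carry(b4,left)", "robot_in(rmB)"]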